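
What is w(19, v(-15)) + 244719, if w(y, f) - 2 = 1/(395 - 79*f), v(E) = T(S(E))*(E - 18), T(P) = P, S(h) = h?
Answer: 9473149909/38710 ≈ 2.4472e+5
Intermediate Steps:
v(E) = E*(-18 + E) (v(E) = E*(E - 18) = E*(-18 + E))
w(y, f) = 2 + 1/(395 - 79*f)
w(19, v(-15)) + 244719 = (-791 + 158*(-15*(-18 - 15)))/(79*(-5 - 15*(-18 - 15))) + 244719 = (-791 + 158*(-15*(-33)))/(79*(-5 - 15*(-33))) + 244719 = (-791 + 158*495)/(79*(-5 + 495)) + 244719 = (1/79)*(-791 + 78210)/490 + 244719 = (1/79)*(1/490)*77419 + 244719 = 77419/38710 + 244719 = 9473149909/38710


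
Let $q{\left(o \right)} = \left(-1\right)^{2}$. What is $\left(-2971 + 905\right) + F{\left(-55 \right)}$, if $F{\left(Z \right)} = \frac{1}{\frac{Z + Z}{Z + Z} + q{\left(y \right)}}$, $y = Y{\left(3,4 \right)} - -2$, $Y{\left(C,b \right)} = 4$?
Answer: $- \frac{4131}{2} \approx -2065.5$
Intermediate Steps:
$y = 6$ ($y = 4 - -2 = 4 + 2 = 6$)
$q{\left(o \right)} = 1$
$F{\left(Z \right)} = \frac{1}{2}$ ($F{\left(Z \right)} = \frac{1}{\frac{Z + Z}{Z + Z} + 1} = \frac{1}{\frac{2 Z}{2 Z} + 1} = \frac{1}{2 Z \frac{1}{2 Z} + 1} = \frac{1}{1 + 1} = \frac{1}{2}$)
$\left(-2971 + 905\right) + F{\left(-55 \right)} = \left(-2971 + 905\right) + \frac{1}{2} = -2066 + \frac{1}{2} = - \frac{4131}{2}$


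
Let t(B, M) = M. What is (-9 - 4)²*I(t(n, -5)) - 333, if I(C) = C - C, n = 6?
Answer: -333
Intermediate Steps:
I(C) = 0
(-9 - 4)²*I(t(n, -5)) - 333 = (-9 - 4)²*0 - 333 = (-13)²*0 - 333 = 169*0 - 333 = 0 - 333 = -333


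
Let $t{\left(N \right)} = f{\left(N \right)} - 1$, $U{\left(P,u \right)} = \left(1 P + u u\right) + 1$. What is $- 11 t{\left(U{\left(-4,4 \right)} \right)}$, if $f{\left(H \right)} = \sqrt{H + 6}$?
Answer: $11 - 11 \sqrt{19} \approx -36.948$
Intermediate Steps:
$f{\left(H \right)} = \sqrt{6 + H}$
$U{\left(P,u \right)} = 1 + P + u^{2}$ ($U{\left(P,u \right)} = \left(P + u^{2}\right) + 1 = 1 + P + u^{2}$)
$t{\left(N \right)} = -1 + \sqrt{6 + N}$ ($t{\left(N \right)} = \sqrt{6 + N} - 1 = -1 + \sqrt{6 + N}$)
$- 11 t{\left(U{\left(-4,4 \right)} \right)} = - 11 \left(-1 + \sqrt{6 + \left(1 - 4 + 4^{2}\right)}\right) = - 11 \left(-1 + \sqrt{6 + \left(1 - 4 + 16\right)}\right) = - 11 \left(-1 + \sqrt{6 + 13}\right) = - 11 \left(-1 + \sqrt{19}\right) = 11 - 11 \sqrt{19}$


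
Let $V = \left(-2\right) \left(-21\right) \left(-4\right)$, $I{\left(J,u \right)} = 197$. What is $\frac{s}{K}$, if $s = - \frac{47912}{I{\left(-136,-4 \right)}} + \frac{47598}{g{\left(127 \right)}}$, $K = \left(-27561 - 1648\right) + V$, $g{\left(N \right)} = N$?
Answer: $- \frac{3291982}{734983163} \approx -0.004479$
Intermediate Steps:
$V = -168$ ($V = 42 \left(-4\right) = -168$)
$K = -29377$ ($K = \left(-27561 - 1648\right) - 168 = -29209 - 168 = -29377$)
$s = \frac{3291982}{25019}$ ($s = - \frac{47912}{197} + \frac{47598}{127} = \frac{3291982}{25019} \approx 131.58$)
$\frac{s}{K} = \frac{3291982}{25019 \left(-29377\right)} = \frac{3291982}{25019} \left(- \frac{1}{29377}\right) = - \frac{3291982}{734983163}$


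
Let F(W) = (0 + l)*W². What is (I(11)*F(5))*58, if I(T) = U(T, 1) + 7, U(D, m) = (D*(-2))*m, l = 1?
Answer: -21750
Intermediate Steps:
U(D, m) = -2*D*m (U(D, m) = (-2*D)*m = -2*D*m)
I(T) = 7 - 2*T (I(T) = -2*T*1 + 7 = -2*T + 7 = 7 - 2*T)
F(W) = W² (F(W) = (0 + 1)*W² = 1*W² = W²)
(I(11)*F(5))*58 = ((7 - 2*11)*5²)*58 = ((7 - 22)*25)*58 = -15*25*58 = -375*58 = -21750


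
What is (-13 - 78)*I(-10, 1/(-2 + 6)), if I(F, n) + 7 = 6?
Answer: 91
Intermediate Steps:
I(F, n) = -1 (I(F, n) = -7 + 6 = -1)
(-13 - 78)*I(-10, 1/(-2 + 6)) = (-13 - 78)*(-1) = -91*(-1) = 91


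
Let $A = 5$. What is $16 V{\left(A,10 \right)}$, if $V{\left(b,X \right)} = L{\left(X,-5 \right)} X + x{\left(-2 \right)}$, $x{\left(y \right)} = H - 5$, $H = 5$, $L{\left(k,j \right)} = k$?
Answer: $1600$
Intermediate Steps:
$x{\left(y \right)} = 0$ ($x{\left(y \right)} = 5 - 5 = 0$)
$V{\left(b,X \right)} = X^{2}$ ($V{\left(b,X \right)} = X X + 0 = X^{2} + 0 = X^{2}$)
$16 V{\left(A,10 \right)} = 16 \cdot 10^{2} = 16 \cdot 100 = 1600$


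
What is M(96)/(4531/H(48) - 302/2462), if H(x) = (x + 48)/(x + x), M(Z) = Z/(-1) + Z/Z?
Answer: -23389/1115502 ≈ -0.020967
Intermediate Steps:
M(Z) = 1 - Z (M(Z) = Z*(-1) + 1 = -Z + 1 = 1 - Z)
H(x) = (48 + x)/(2*x) (H(x) = (48 + x)/((2*x)) = (48 + x)*(1/(2*x)) = (48 + x)/(2*x))
M(96)/(4531/H(48) - 302/2462) = (1 - 1*96)/(4531/(((1/2)*(48 + 48)/48)) - 302/2462) = (1 - 96)/(4531/(((1/2)*(1/48)*96)) - 302*1/2462) = -95/(4531/1 - 151/1231) = -95/(4531*1 - 151/1231) = -95/(4531 - 151/1231) = -95/5577510/1231 = -95*1231/5577510 = -23389/1115502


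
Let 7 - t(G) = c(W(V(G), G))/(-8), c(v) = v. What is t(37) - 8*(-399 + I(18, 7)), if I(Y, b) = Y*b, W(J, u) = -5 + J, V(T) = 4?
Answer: 17527/8 ≈ 2190.9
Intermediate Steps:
t(G) = 55/8 (t(G) = 7 - (-5 + 4)/(-8) = 7 - (-1)*(-1)/8 = 7 - 1*⅛ = 7 - ⅛ = 55/8)
t(37) - 8*(-399 + I(18, 7)) = 55/8 - 8*(-399 + 18*7) = 55/8 - 8*(-399 + 126) = 55/8 - 8*(-273) = 55/8 + 2184 = 17527/8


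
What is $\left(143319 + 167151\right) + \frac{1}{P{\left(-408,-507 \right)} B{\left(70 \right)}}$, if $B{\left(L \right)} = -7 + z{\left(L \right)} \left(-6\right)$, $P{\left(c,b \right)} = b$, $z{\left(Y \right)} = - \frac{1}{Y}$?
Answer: $\frac{38092806215}{122694} \approx 3.1047 \cdot 10^{5}$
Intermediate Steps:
$B{\left(L \right)} = -7 + \frac{6}{L}$ ($B{\left(L \right)} = -7 + - \frac{1}{L} \left(-6\right) = -7 + \frac{6}{L}$)
$\left(143319 + 167151\right) + \frac{1}{P{\left(-408,-507 \right)} B{\left(70 \right)}} = \left(143319 + 167151\right) + \frac{1}{\left(-507\right) \left(-7 + \frac{6}{70}\right)} = 310470 - \frac{1}{507 \left(-7 + 6 \cdot \frac{1}{70}\right)} = 310470 - \frac{1}{507 \left(-7 + \frac{3}{35}\right)} = 310470 - \frac{1}{507 \left(- \frac{242}{35}\right)} = 310470 - - \frac{35}{122694} = 310470 + \frac{35}{122694} = \frac{38092806215}{122694}$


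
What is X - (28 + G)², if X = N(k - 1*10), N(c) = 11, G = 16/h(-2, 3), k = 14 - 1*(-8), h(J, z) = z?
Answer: -9901/9 ≈ -1100.1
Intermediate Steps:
k = 22 (k = 14 + 8 = 22)
G = 16/3 ≈ 5.3333
X = 11
X - (28 + G)² = 11 - (28 + 16/3)² = 11 - (100/3)² = 11 - 1*10000/9 = 11 - 10000/9 = -9901/9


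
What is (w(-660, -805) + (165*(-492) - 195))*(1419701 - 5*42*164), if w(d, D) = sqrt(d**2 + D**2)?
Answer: -112725613875 + 6926305*sqrt(43345) ≈ -1.1128e+11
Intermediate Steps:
w(d, D) = sqrt(D**2 + d**2)
(w(-660, -805) + (165*(-492) - 195))*(1419701 - 5*42*164) = (sqrt((-805)**2 + (-660)**2) + (165*(-492) - 195))*(1419701 - 5*42*164) = (sqrt(648025 + 435600) + (-81180 - 195))*(1419701 - 210*164) = (sqrt(1083625) - 81375)*(1419701 - 34440) = (5*sqrt(43345) - 81375)*1385261 = (-81375 + 5*sqrt(43345))*1385261 = -112725613875 + 6926305*sqrt(43345)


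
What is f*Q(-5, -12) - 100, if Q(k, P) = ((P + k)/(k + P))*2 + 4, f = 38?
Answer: 128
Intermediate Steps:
Q(k, P) = 6 (Q(k, P) = ((P + k)/(P + k))*2 + 4 = 1*2 + 4 = 2 + 4 = 6)
f*Q(-5, -12) - 100 = 38*6 - 100 = 228 - 100 = 128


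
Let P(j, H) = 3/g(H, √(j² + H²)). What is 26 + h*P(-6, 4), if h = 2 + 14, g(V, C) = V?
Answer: 38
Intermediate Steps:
P(j, H) = 3/H
h = 16
26 + h*P(-6, 4) = 26 + 16*(3/4) = 26 + 16*(3*(¼)) = 26 + 16*(¾) = 26 + 12 = 38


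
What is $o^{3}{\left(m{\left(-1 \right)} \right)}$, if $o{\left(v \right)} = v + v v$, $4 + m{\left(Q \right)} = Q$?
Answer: $8000$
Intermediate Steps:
$m{\left(Q \right)} = -4 + Q$
$o{\left(v \right)} = v + v^{2}$
$o^{3}{\left(m{\left(-1 \right)} \right)} = \left(\left(-4 - 1\right) \left(1 - 5\right)\right)^{3} = \left(- 5 \left(1 - 5\right)\right)^{3} = \left(\left(-5\right) \left(-4\right)\right)^{3} = 20^{3} = 8000$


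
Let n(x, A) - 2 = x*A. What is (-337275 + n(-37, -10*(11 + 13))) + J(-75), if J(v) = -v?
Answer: -328318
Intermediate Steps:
n(x, A) = 2 + A*x (n(x, A) = 2 + x*A = 2 + A*x)
(-337275 + n(-37, -10*(11 + 13))) + J(-75) = (-337275 + (2 - 10*(11 + 13)*(-37))) - 1*(-75) = (-337275 + (2 - 10*24*(-37))) + 75 = (-337275 + (2 - 240*(-37))) + 75 = (-337275 + (2 + 8880)) + 75 = (-337275 + 8882) + 75 = -328393 + 75 = -328318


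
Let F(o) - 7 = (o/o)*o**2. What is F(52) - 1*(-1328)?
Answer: 4039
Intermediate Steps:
F(o) = 7 + o**2 (F(o) = 7 + (o/o)*o**2 = 7 + 1*o**2 = 7 + o**2)
F(52) - 1*(-1328) = (7 + 52**2) - 1*(-1328) = (7 + 2704) + 1328 = 2711 + 1328 = 4039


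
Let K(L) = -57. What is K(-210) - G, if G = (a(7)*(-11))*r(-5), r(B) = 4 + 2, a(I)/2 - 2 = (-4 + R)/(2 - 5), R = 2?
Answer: 295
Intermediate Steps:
a(I) = 16/3 (a(I) = 4 + 2*((-4 + 2)/(2 - 5)) = 4 + 2*(-2/(-3)) = 4 + 2*(-2*(-⅓)) = 4 + 2*(⅔) = 4 + 4/3 = 16/3)
r(B) = 6
G = -352 (G = ((16/3)*(-11))*6 = -176/3*6 = -352)
K(-210) - G = -57 - 1*(-352) = -57 + 352 = 295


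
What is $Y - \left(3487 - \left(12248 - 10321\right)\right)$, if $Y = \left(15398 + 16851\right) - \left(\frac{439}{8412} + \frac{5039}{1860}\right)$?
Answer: $\frac{3334213263}{108655} \approx 30686.0$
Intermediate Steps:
$Y = \frac{3503715063}{108655}$ ($Y = 32249 - \frac{300032}{108655} = \frac{3503715063}{108655} \approx 32246.0$)
$Y - \left(3487 - \left(12248 - 10321\right)\right) = \frac{3503715063}{108655} - \left(3487 - \left(12248 - 10321\right)\right) = \frac{3503715063}{108655} - \left(3487 - 1927\right) = \frac{3503715063}{108655} - 1560 = \frac{3334213263}{108655}$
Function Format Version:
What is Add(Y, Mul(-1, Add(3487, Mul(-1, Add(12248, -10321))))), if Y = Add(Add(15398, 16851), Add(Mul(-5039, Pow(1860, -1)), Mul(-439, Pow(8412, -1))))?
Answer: Rational(3334213263, 108655) ≈ 30686.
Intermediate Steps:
Y = Rational(3503715063, 108655) (Y = Add(32249, Add(Mul(-5039, Rational(1, 1860)), Mul(-439, Rational(1, 8412)))) = Add(32249, Add(Rational(-5039, 1860), Rational(-439, 8412))) = Add(32249, Rational(-300032, 108655)) = Rational(3503715063, 108655) ≈ 32246.)
Add(Y, Mul(-1, Add(3487, Mul(-1, Add(12248, -10321))))) = Add(Rational(3503715063, 108655), Mul(-1, Add(3487, Mul(-1, Add(12248, -10321))))) = Add(Rational(3503715063, 108655), Mul(-1, Add(3487, Mul(-1, 1927)))) = Add(Rational(3503715063, 108655), Mul(-1, Add(3487, -1927))) = Add(Rational(3503715063, 108655), Mul(-1, 1560)) = Add(Rational(3503715063, 108655), -1560) = Rational(3334213263, 108655)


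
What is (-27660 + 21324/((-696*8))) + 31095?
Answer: 1592063/464 ≈ 3431.2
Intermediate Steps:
(-27660 + 21324/((-696*8))) + 31095 = (-27660 + 21324/(-5568)) + 31095 = (-27660 + 21324*(-1/5568)) + 31095 = (-27660 - 1777/464) + 31095 = -12836017/464 + 31095 = 1592063/464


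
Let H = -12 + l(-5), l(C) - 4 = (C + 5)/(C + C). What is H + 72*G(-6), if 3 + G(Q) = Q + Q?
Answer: -1088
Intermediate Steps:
l(C) = 4 + (5 + C)/(2*C) (l(C) = 4 + (C + 5)/(C + C) = 4 + (5 + C)/((2*C)) = 4 + (5 + C)*(1/(2*C)) = 4 + (5 + C)/(2*C))
H = -8 (H = -12 + (½)*(5 + 9*(-5))/(-5) = -12 + (½)*(-⅕)*(5 - 45) = -12 + (½)*(-⅕)*(-40) = -12 + 4 = -8)
G(Q) = -3 + 2*Q (G(Q) = -3 + (Q + Q) = -3 + 2*Q)
H + 72*G(-6) = -8 + 72*(-3 + 2*(-6)) = -8 + 72*(-3 - 12) = -8 + 72*(-15) = -8 - 1080 = -1088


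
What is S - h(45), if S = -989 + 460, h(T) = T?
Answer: -574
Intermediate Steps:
S = -529
S - h(45) = -529 - 1*45 = -529 - 45 = -574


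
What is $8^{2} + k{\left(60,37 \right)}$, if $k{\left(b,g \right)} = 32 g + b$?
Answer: $1308$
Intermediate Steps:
$k{\left(b,g \right)} = b + 32 g$
$8^{2} + k{\left(60,37 \right)} = 8^{2} + \left(60 + 32 \cdot 37\right) = 64 + \left(60 + 1184\right) = 64 + 1244 = 1308$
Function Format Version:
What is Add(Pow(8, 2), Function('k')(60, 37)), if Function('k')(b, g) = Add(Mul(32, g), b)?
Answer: 1308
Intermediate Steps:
Function('k')(b, g) = Add(b, Mul(32, g))
Add(Pow(8, 2), Function('k')(60, 37)) = Add(Pow(8, 2), Add(60, Mul(32, 37))) = Add(64, Add(60, 1184)) = Add(64, 1244) = 1308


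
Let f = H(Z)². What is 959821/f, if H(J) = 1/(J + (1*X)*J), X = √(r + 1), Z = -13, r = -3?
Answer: -162209749 + 324419498*I*√2 ≈ -1.6221e+8 + 4.588e+8*I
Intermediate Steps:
X = I*√2 (X = √(-3 + 1) = √(-2) = I*√2 ≈ 1.4142*I)
H(J) = 1/(J + I*J*√2) (H(J) = 1/(J + (1*(I*√2))*J) = 1/(J + (I*√2)*J) = 1/(J + I*J*√2))
f = 1/(169*(1 + I*√2)²) (f = (1/((-13)*(1 + I*√2)))² = (-1/(13*(1 + I*√2)))² = 1/(169*(1 + I*√2)²) ≈ -0.00065746 - 0.0018596*I)
959821/f = 959821/((1/(169*(1 + I*√2)²))) = 959821*(169*(1 + I*√2)²) = 162209749*(1 + I*√2)²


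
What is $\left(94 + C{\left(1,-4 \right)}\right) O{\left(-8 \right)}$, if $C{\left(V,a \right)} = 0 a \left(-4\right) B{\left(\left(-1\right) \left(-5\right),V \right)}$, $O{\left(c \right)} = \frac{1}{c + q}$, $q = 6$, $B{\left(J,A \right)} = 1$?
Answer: $-47$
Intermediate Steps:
$O{\left(c \right)} = \frac{1}{6 + c}$ ($O{\left(c \right)} = \frac{1}{c + 6} = \frac{1}{6 + c}$)
$C{\left(V,a \right)} = 0$ ($C{\left(V,a \right)} = 0 a \left(-4\right) 1 = 0 - 4 a 1 = 0 \left(- 4 a\right) = 0$)
$\left(94 + C{\left(1,-4 \right)}\right) O{\left(-8 \right)} = \frac{94 + 0}{6 - 8} = \frac{94}{-2} = 94 \left(- \frac{1}{2}\right) = -47$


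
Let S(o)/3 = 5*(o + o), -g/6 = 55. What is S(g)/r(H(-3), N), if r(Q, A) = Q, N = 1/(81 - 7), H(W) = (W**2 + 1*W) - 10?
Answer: 2475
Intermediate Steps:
H(W) = -10 + W + W**2 (H(W) = (W**2 + W) - 10 = (W + W**2) - 10 = -10 + W + W**2)
g = -330 (g = -6*55 = -330)
S(o) = 30*o (S(o) = 3*(5*(o + o)) = 3*(5*(2*o)) = 3*(10*o) = 30*o)
N = 1/74 ≈ 0.013514
S(g)/r(H(-3), N) = (30*(-330))/(-10 - 3 + (-3)**2) = -9900/(-10 - 3 + 9) = -9900/(-4) = -9900*(-1/4) = 2475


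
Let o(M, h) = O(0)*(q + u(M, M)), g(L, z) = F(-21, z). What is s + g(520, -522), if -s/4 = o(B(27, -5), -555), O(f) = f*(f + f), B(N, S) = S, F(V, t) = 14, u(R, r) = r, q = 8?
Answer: 14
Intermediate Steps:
g(L, z) = 14
O(f) = 2*f**2 (O(f) = f*(2*f) = 2*f**2)
o(M, h) = 0 (o(M, h) = (2*0**2)*(8 + M) = (2*0)*(8 + M) = 0*(8 + M) = 0)
s = 0 (s = -4*0 = 0)
s + g(520, -522) = 0 + 14 = 14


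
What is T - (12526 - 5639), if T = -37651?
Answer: -44538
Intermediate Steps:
T - (12526 - 5639) = -37651 - (12526 - 5639) = -37651 - 1*6887 = -37651 - 6887 = -44538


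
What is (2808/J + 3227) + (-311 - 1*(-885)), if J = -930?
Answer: 588687/155 ≈ 3798.0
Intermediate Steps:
(2808/J + 3227) + (-311 - 1*(-885)) = (2808/(-930) + 3227) + (-311 - 1*(-885)) = (2808*(-1/930) + 3227) + (-311 + 885) = (-468/155 + 3227) + 574 = 499717/155 + 574 = 588687/155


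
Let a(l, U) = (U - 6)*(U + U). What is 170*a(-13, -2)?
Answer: 5440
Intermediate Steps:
a(l, U) = 2*U*(-6 + U) (a(l, U) = (-6 + U)*(2*U) = 2*U*(-6 + U))
170*a(-13, -2) = 170*(2*(-2)*(-6 - 2)) = 170*(2*(-2)*(-8)) = 170*32 = 5440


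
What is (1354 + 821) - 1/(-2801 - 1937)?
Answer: 10305151/4738 ≈ 2175.0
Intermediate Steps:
(1354 + 821) - 1/(-2801 - 1937) = 2175 - 1/(-4738) = 2175 - 1*(-1/4738) = 2175 + 1/4738 = 10305151/4738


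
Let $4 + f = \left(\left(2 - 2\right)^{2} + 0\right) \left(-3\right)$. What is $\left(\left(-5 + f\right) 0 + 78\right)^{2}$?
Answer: $6084$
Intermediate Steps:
$f = -4$ ($f = -4 + \left(\left(2 - 2\right)^{2} + 0\right) \left(-3\right) = -4 + \left(0^{2} + 0\right) \left(-3\right) = -4 + \left(0 + 0\right) \left(-3\right) = -4 + 0 \left(-3\right) = -4 + 0 = -4$)
$\left(\left(-5 + f\right) 0 + 78\right)^{2} = \left(\left(-5 - 4\right) 0 + 78\right)^{2} = \left(\left(-9\right) 0 + 78\right)^{2} = \left(0 + 78\right)^{2} = 78^{2} = 6084$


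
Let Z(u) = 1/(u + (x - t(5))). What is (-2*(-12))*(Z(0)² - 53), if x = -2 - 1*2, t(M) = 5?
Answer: -34336/27 ≈ -1271.7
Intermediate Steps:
x = -4 (x = -2 - 2 = -4)
Z(u) = 1/(-9 + u) (Z(u) = 1/(u + (-4 - 1*5)) = 1/(u + (-4 - 5)) = 1/(u - 9) = 1/(-9 + u))
(-2*(-12))*(Z(0)² - 53) = (-2*(-12))*((1/(-9 + 0))² - 53) = 24*((1/(-9))² - 53) = 24*((-⅑)² - 53) = 24*(1/81 - 53) = 24*(-4292/81) = -34336/27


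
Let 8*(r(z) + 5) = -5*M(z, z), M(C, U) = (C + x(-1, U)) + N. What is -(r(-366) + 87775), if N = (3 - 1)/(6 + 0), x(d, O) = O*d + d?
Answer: -1053245/12 ≈ -87770.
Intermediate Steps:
x(d, O) = d + O*d
N = ⅓ (N = 2/6 = 2*(⅙) = ⅓ ≈ 0.33333)
M(C, U) = -⅔ + C - U (M(C, U) = (C - (1 + U)) + ⅓ = (C + (-1 - U)) + ⅓ = (-1 + C - U) + ⅓ = -⅔ + C - U)
r(z) = -55/12 (r(z) = -5 + (-5*(-⅔ + z - z))/8 = -5 + (-5*(-⅔))/8 = -5 + (⅛)*(10/3) = -5 + 5/12 = -55/12)
-(r(-366) + 87775) = -(-55/12 + 87775) = -1*1053245/12 = -1053245/12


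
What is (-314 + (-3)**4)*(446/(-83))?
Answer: 103918/83 ≈ 1252.0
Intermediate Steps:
(-314 + (-3)**4)*(446/(-83)) = (-314 + 81)*(446*(-1/83)) = -233*(-446/83) = 103918/83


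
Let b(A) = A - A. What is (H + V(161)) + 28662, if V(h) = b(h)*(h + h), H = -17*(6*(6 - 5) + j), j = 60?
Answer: 27540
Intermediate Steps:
b(A) = 0
H = -1122 (H = -17*(6*(6 - 5) + 60) = -17*(6*1 + 60) = -17*(6 + 60) = -17*66 = -1122)
V(h) = 0 (V(h) = 0*(h + h) = 0*(2*h) = 0)
(H + V(161)) + 28662 = (-1122 + 0) + 28662 = -1122 + 28662 = 27540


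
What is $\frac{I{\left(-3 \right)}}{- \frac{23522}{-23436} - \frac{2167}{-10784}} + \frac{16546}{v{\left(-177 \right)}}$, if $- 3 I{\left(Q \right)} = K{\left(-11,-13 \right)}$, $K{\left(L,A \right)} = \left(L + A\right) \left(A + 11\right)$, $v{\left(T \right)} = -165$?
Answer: $- \frac{285229917506}{2511688245} \approx -113.56$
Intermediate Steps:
$K{\left(L,A \right)} = \left(11 + A\right) \left(A + L\right)$ ($K{\left(L,A \right)} = \left(A + L\right) \left(11 + A\right) = \left(11 + A\right) \left(A + L\right)$)
$I{\left(Q \right)} = -16$ ($I{\left(Q \right)} = - \frac{\left(-13\right)^{2} + 11 \left(-13\right) + 11 \left(-11\right) - -143}{3} = - \frac{169 - 143 - 121 + 143}{3} = \left(- \frac{1}{3}\right) 48 = -16$)
$\frac{I{\left(-3 \right)}}{- \frac{23522}{-23436} - \frac{2167}{-10784}} + \frac{16546}{v{\left(-177 \right)}} = - \frac{16}{- \frac{23522}{-23436} - \frac{2167}{-10784}} + \frac{16546}{-165} = - \frac{16}{\left(-23522\right) \left(- \frac{1}{23436}\right) - - \frac{2167}{10784}} + 16546 \left(- \frac{1}{165}\right) = - \frac{16}{\frac{11761}{11718} + \frac{2167}{10784}} - \frac{16546}{165} = - \frac{16}{\frac{76111765}{63183456}} - \frac{16546}{165} = \left(-16\right) \frac{63183456}{76111765} - \frac{16546}{165} = - \frac{1010935296}{76111765} - \frac{16546}{165} = - \frac{285229917506}{2511688245}$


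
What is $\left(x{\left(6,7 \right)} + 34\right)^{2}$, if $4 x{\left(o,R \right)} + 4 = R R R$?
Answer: $\frac{225625}{16} \approx 14102.0$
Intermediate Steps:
$x{\left(o,R \right)} = -1 + \frac{R^{3}}{4}$ ($x{\left(o,R \right)} = -1 + \frac{R R R}{4} = -1 + \frac{R R^{2}}{4} = -1 + \frac{R^{3}}{4}$)
$\left(x{\left(6,7 \right)} + 34\right)^{2} = \left(\left(-1 + \frac{7^{3}}{4}\right) + 34\right)^{2} = \left(\left(-1 + \frac{1}{4} \cdot 343\right) + 34\right)^{2} = \left(\left(-1 + \frac{343}{4}\right) + 34\right)^{2} = \left(\frac{339}{4} + 34\right)^{2} = \left(\frac{475}{4}\right)^{2} = \frac{225625}{16}$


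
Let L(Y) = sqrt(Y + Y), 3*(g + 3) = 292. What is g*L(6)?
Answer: 566*sqrt(3)/3 ≈ 326.78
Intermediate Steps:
g = 283/3 (g = -3 + (1/3)*292 = -3 + 292/3 = 283/3 ≈ 94.333)
L(Y) = sqrt(2)*sqrt(Y) (L(Y) = sqrt(2*Y) = sqrt(2)*sqrt(Y))
g*L(6) = 283*(sqrt(2)*sqrt(6))/3 = 283*(2*sqrt(3))/3 = 566*sqrt(3)/3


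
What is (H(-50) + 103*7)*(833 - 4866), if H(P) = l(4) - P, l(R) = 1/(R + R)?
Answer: -24879577/8 ≈ -3.1099e+6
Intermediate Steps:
l(R) = 1/(2*R)
H(P) = ⅛ - P (H(P) = (½)/4 - P = (½)*(¼) - P = ⅛ - P)
(H(-50) + 103*7)*(833 - 4866) = ((⅛ - 1*(-50)) + 103*7)*(833 - 4866) = ((⅛ + 50) + 721)*(-4033) = (401/8 + 721)*(-4033) = (6169/8)*(-4033) = -24879577/8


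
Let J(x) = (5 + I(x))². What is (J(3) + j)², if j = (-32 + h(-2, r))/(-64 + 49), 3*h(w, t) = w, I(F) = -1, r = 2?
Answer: 669124/2025 ≈ 330.43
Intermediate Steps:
h(w, t) = w/3
J(x) = 16 (J(x) = (5 - 1)² = 4² = 16)
j = 98/45 (j = (-32 + (⅓)*(-2))/(-64 + 49) = (-32 - ⅔)/(-15) = -98/3*(-1/15) = 98/45 ≈ 2.1778)
(J(3) + j)² = (16 + 98/45)² = (818/45)² = 669124/2025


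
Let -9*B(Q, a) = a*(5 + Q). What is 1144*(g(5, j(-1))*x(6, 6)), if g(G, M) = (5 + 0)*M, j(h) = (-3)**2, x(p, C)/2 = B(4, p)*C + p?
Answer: -3088800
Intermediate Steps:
B(Q, a) = -a*(5 + Q)/9
x(p, C) = 2*p - 2*C*p (x(p, C) = 2*((-p*(5 + 4)/9)*C + p) = 2*((-1/9*p*9)*C + p) = 2*((-p)*C + p) = 2*(-C*p + p) = 2*(p - C*p) = 2*p - 2*C*p)
j(h) = 9
g(G, M) = 5*M
1144*(g(5, j(-1))*x(6, 6)) = 1144*((5*9)*(2*6*(1 - 1*6))) = 1144*(45*(2*6*(1 - 6))) = 1144*(45*(2*6*(-5))) = 1144*(45*(-60)) = 1144*(-2700) = -3088800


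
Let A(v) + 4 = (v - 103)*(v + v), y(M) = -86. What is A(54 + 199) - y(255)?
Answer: 75982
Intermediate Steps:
A(v) = -4 + 2*v*(-103 + v) (A(v) = -4 + (v - 103)*(v + v) = -4 + (-103 + v)*(2*v) = -4 + 2*v*(-103 + v))
A(54 + 199) - y(255) = (-4 - 206*(54 + 199) + 2*(54 + 199)²) - 1*(-86) = (-4 - 206*253 + 2*253²) + 86 = (-4 - 52118 + 2*64009) + 86 = (-4 - 52118 + 128018) + 86 = 75896 + 86 = 75982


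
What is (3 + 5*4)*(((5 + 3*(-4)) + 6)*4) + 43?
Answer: -49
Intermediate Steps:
(3 + 5*4)*(((5 + 3*(-4)) + 6)*4) + 43 = (3 + 20)*(((5 - 12) + 6)*4) + 43 = 23*((-7 + 6)*4) + 43 = 23*(-1*4) + 43 = 23*(-4) + 43 = -92 + 43 = -49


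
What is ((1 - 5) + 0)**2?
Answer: 16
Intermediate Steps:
((1 - 5) + 0)**2 = (-4 + 0)**2 = (-4)**2 = 16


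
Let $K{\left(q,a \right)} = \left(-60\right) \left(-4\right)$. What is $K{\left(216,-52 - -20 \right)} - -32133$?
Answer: $32373$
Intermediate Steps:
$K{\left(q,a \right)} = 240$
$K{\left(216,-52 - -20 \right)} - -32133 = 240 - -32133 = 240 + 32133 = 32373$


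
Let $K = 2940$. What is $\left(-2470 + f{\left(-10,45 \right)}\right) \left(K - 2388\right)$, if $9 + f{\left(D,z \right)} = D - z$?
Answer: $-1398768$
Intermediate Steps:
$f{\left(D,z \right)} = -9 + D - z$ ($f{\left(D,z \right)} = -9 + \left(D - z\right) = -9 + D - z$)
$\left(-2470 + f{\left(-10,45 \right)}\right) \left(K - 2388\right) = \left(-2470 - 64\right) \left(2940 - 2388\right) = \left(-2470 - 64\right) 552 = \left(-2534\right) 552 = -1398768$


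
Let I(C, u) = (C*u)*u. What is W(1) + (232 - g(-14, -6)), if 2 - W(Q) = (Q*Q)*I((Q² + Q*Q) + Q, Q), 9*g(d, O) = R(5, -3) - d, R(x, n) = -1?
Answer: 2066/9 ≈ 229.56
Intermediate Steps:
I(C, u) = C*u²
g(d, O) = -⅑ - d/9 (g(d, O) = (-1 - d)/9 = -⅑ - d/9)
W(Q) = 2 - Q⁴*(Q + 2*Q²) (W(Q) = 2 - Q*Q*((Q² + Q*Q) + Q)*Q² = 2 - Q²*((Q² + Q²) + Q)*Q² = 2 - Q²*(2*Q² + Q)*Q² = 2 - Q²*(Q + 2*Q²)*Q² = 2 - Q²*Q²*(Q + 2*Q²) = 2 - Q⁴*(Q + 2*Q²))
W(1) + (232 - g(-14, -6)) = (2 - 1*1⁵ - 2*1⁶) + (232 - (-⅑ - ⅑*(-14))) = (2 - 1*1 - 2*1) + (232 - (-⅑ + 14/9)) = (2 - 1 - 2) + (232 - 1*13/9) = -1 + (232 - 13/9) = -1 + 2075/9 = 2066/9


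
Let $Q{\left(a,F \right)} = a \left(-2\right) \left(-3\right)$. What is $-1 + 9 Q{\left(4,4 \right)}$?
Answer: $215$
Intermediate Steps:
$Q{\left(a,F \right)} = 6 a$ ($Q{\left(a,F \right)} = - 2 a \left(-3\right) = 6 a$)
$-1 + 9 Q{\left(4,4 \right)} = -1 + 9 \cdot 6 \cdot 4 = -1 + 9 \cdot 24 = -1 + 216 = 215$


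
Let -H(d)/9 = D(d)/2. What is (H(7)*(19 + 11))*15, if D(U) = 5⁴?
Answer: -1265625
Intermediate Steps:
D(U) = 625
H(d) = -5625/2
(H(7)*(19 + 11))*15 = -5625*(19 + 11)/2*15 = -5625/2*30*15 = -84375*15 = -1265625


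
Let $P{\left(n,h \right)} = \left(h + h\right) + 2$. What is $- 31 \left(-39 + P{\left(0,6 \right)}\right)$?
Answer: $775$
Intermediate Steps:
$P{\left(n,h \right)} = 2 + 2 h$ ($P{\left(n,h \right)} = 2 h + 2 = 2 + 2 h$)
$- 31 \left(-39 + P{\left(0,6 \right)}\right) = - 31 \left(-39 + \left(2 + 2 \cdot 6\right)\right) = - 31 \left(-39 + \left(2 + 12\right)\right) = - 31 \left(-39 + 14\right) = \left(-31\right) \left(-25\right) = 775$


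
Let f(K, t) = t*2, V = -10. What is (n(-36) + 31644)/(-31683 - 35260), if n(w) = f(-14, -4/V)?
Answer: -158224/334715 ≈ -0.47271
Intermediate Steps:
f(K, t) = 2*t
n(w) = ⅘ (n(w) = 2*(-4/(-10)) = 2*(-4*(-⅒)) = 2*(⅖) = ⅘)
(n(-36) + 31644)/(-31683 - 35260) = (⅘ + 31644)/(-31683 - 35260) = (158224/5)/(-66943) = (158224/5)*(-1/66943) = -158224/334715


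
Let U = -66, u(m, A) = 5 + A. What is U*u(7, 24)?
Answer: -1914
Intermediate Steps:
U*u(7, 24) = -66*(5 + 24) = -66*29 = -1914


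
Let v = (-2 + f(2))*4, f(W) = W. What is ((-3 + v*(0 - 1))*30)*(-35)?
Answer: 3150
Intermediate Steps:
v = 0 (v = (-2 + 2)*4 = 0*4 = 0)
((-3 + v*(0 - 1))*30)*(-35) = ((-3 + 0*(0 - 1))*30)*(-35) = ((-3 + 0*(-1))*30)*(-35) = ((-3 + 0)*30)*(-35) = -3*30*(-35) = -90*(-35) = 3150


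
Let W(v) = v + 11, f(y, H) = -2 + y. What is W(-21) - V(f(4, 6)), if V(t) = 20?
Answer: -30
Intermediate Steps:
W(v) = 11 + v
W(-21) - V(f(4, 6)) = (11 - 21) - 1*20 = -10 - 20 = -30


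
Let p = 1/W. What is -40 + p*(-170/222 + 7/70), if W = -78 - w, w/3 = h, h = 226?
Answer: -33565661/839160 ≈ -39.999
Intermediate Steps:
w = 678 (w = 3*226 = 678)
W = -756 (W = -78 - 1*678 = -78 - 678 = -756)
p = -1/756 (p = 1/(-756) = -1/756 ≈ -0.0013228)
-40 + p*(-170/222 + 7/70) = -40 - (-170/222 + 7/70)/756 = -40 - (-170*1/222 + 7*(1/70))/756 = -40 - (-85/111 + ⅒)/756 = -40 - 1/756*(-739/1110) = -40 + 739/839160 = -33565661/839160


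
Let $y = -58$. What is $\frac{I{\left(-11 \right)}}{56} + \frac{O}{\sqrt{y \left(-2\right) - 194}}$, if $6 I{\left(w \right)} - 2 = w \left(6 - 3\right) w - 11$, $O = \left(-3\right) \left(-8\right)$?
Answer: $\frac{59}{56} - \frac{4 i \sqrt{78}}{13} \approx 1.0536 - 2.7175 i$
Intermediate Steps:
$O = 24$
$I{\left(w \right)} = - \frac{3}{2} + \frac{w^{2}}{2}$ ($I{\left(w \right)} = \frac{1}{3} + \frac{w \left(6 - 3\right) w - 11}{6} = \frac{1}{3} + \frac{w 3 w - 11}{6} = \frac{1}{3} + \frac{3 w w - 11}{6} = \frac{1}{3} + \frac{3 w^{2} - 11}{6} = \frac{1}{3} + \frac{-11 + 3 w^{2}}{6} = \frac{1}{3} + \left(- \frac{11}{6} + \frac{w^{2}}{2}\right) = - \frac{3}{2} + \frac{w^{2}}{2}$)
$\frac{I{\left(-11 \right)}}{56} + \frac{O}{\sqrt{y \left(-2\right) - 194}} = \frac{- \frac{3}{2} + \frac{\left(-11\right)^{2}}{2}}{56} + \frac{24}{\sqrt{\left(-58\right) \left(-2\right) - 194}} = \left(- \frac{3}{2} + \frac{1}{2} \cdot 121\right) \frac{1}{56} + \frac{24}{\sqrt{116 - 194}} = \left(- \frac{3}{2} + \frac{121}{2}\right) \frac{1}{56} + \frac{24}{\sqrt{-78}} = 59 \cdot \frac{1}{56} + \frac{24}{i \sqrt{78}} = \frac{59}{56} + 24 \left(- \frac{i \sqrt{78}}{78}\right) = \frac{59}{56} - \frac{4 i \sqrt{78}}{13}$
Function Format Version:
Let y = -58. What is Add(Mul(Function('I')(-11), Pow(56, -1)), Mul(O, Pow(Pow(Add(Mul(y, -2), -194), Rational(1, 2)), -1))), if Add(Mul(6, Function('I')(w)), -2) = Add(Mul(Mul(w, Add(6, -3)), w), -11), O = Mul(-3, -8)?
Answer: Add(Rational(59, 56), Mul(Rational(-4, 13), I, Pow(78, Rational(1, 2)))) ≈ Add(1.0536, Mul(-2.7175, I))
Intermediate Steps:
O = 24
Function('I')(w) = Add(Rational(-3, 2), Mul(Rational(1, 2), Pow(w, 2))) (Function('I')(w) = Add(Rational(1, 3), Mul(Rational(1, 6), Add(Mul(Mul(w, Add(6, -3)), w), -11))) = Add(Rational(1, 3), Mul(Rational(1, 6), Add(Mul(Mul(w, 3), w), -11))) = Add(Rational(1, 3), Mul(Rational(1, 6), Add(Mul(Mul(3, w), w), -11))) = Add(Rational(1, 3), Mul(Rational(1, 6), Add(Mul(3, Pow(w, 2)), -11))) = Add(Rational(1, 3), Mul(Rational(1, 6), Add(-11, Mul(3, Pow(w, 2))))) = Add(Rational(1, 3), Add(Rational(-11, 6), Mul(Rational(1, 2), Pow(w, 2)))) = Add(Rational(-3, 2), Mul(Rational(1, 2), Pow(w, 2))))
Add(Mul(Function('I')(-11), Pow(56, -1)), Mul(O, Pow(Pow(Add(Mul(y, -2), -194), Rational(1, 2)), -1))) = Add(Mul(Add(Rational(-3, 2), Mul(Rational(1, 2), Pow(-11, 2))), Pow(56, -1)), Mul(24, Pow(Pow(Add(Mul(-58, -2), -194), Rational(1, 2)), -1))) = Add(Mul(Add(Rational(-3, 2), Mul(Rational(1, 2), 121)), Rational(1, 56)), Mul(24, Pow(Pow(Add(116, -194), Rational(1, 2)), -1))) = Add(Mul(Add(Rational(-3, 2), Rational(121, 2)), Rational(1, 56)), Mul(24, Pow(Pow(-78, Rational(1, 2)), -1))) = Add(Mul(59, Rational(1, 56)), Mul(24, Pow(Mul(I, Pow(78, Rational(1, 2))), -1))) = Add(Rational(59, 56), Mul(24, Mul(Rational(-1, 78), I, Pow(78, Rational(1, 2))))) = Add(Rational(59, 56), Mul(Rational(-4, 13), I, Pow(78, Rational(1, 2))))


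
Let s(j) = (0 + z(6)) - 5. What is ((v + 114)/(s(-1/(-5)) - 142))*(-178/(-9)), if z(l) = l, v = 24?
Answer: -8188/423 ≈ -19.357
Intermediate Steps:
s(j) = 1 (s(j) = (0 + 6) - 5 = 6 - 5 = 1)
((v + 114)/(s(-1/(-5)) - 142))*(-178/(-9)) = ((24 + 114)/(1 - 142))*(-178/(-9)) = (138/(-141))*(-178*(-⅑)) = (138*(-1/141))*(178/9) = -46/47*178/9 = -8188/423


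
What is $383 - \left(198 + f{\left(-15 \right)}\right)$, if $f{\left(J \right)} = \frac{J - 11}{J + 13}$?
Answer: $172$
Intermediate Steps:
$f{\left(J \right)} = \frac{-11 + J}{13 + J}$
$383 - \left(198 + f{\left(-15 \right)}\right) = 383 - \left(198 + \frac{-11 - 15}{13 - 15}\right) = 383 - \left(198 + \frac{1}{-2} \left(-26\right)\right) = 383 - \left(198 - -13\right) = 383 - 211 = 172$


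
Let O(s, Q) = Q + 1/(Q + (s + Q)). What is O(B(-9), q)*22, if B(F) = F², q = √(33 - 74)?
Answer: 1782/6725 + 147906*I*√41/6725 ≈ 0.26498 + 140.83*I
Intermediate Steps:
q = I*√41 (q = √(-41) = I*√41 ≈ 6.4031*I)
O(s, Q) = Q + 1/(s + 2*Q) (O(s, Q) = Q + 1/(Q + (Q + s)) = Q + 1/(s + 2*Q))
O(B(-9), q)*22 = ((1 + 2*(I*√41)² + (I*√41)*(-9)²)/((-9)² + 2*(I*√41)))*22 = ((1 + 2*(-41) + (I*√41)*81)/(81 + 2*I*√41))*22 = ((1 - 82 + 81*I*√41)/(81 + 2*I*√41))*22 = ((-81 + 81*I*√41)/(81 + 2*I*√41))*22 = 22*(-81 + 81*I*√41)/(81 + 2*I*√41)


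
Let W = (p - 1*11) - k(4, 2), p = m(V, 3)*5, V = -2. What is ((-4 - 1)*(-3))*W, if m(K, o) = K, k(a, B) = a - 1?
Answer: -360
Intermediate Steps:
k(a, B) = -1 + a
p = -10 (p = -2*5 = -10)
W = -24 (W = (-10 - 1*11) - (-1 + 4) = (-10 - 11) - 1*3 = -21 - 3 = -24)
((-4 - 1)*(-3))*W = ((-4 - 1)*(-3))*(-24) = -5*(-3)*(-24) = 15*(-24) = -360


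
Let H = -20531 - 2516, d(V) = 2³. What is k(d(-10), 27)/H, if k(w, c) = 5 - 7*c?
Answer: 184/23047 ≈ 0.0079837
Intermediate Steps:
d(V) = 8
H = -23047
k(d(-10), 27)/H = (5 - 7*27)/(-23047) = (5 - 189)*(-1/23047) = -184*(-1/23047) = 184/23047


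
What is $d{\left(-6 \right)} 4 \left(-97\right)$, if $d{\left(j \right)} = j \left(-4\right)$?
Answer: $-9312$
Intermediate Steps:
$d{\left(j \right)} = - 4 j$
$d{\left(-6 \right)} 4 \left(-97\right) = \left(-4\right) \left(-6\right) 4 \left(-97\right) = 24 \cdot 4 \left(-97\right) = 96 \left(-97\right) = -9312$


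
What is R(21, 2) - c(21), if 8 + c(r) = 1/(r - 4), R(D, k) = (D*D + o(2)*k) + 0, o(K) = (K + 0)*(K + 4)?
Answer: 8040/17 ≈ 472.94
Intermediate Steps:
o(K) = K*(4 + K)
R(D, k) = D**2 + 12*k (R(D, k) = (D*D + (2*(4 + 2))*k) + 0 = (D**2 + (2*6)*k) + 0 = (D**2 + 12*k) + 0 = D**2 + 12*k)
c(r) = -8 + 1/(-4 + r) (c(r) = -8 + 1/(r - 4) = -8 + 1/(-4 + r))
R(21, 2) - c(21) = (21**2 + 12*2) - (33 - 8*21)/(-4 + 21) = (441 + 24) - (33 - 168)/17 = 465 - (-135)/17 = 465 - 1*(-135/17) = 465 + 135/17 = 8040/17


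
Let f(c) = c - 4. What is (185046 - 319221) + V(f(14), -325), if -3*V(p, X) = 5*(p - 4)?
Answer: -134185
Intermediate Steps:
f(c) = -4 + c
V(p, X) = 20/3 - 5*p/3 (V(p, X) = -5*(p - 4)/3 = -5*(-4 + p)/3 = -(-20 + 5*p)/3 = 20/3 - 5*p/3)
(185046 - 319221) + V(f(14), -325) = (185046 - 319221) + (20/3 - 5*(-4 + 14)/3) = -134175 + (20/3 - 5/3*10) = -134175 + (20/3 - 50/3) = -134175 - 10 = -134185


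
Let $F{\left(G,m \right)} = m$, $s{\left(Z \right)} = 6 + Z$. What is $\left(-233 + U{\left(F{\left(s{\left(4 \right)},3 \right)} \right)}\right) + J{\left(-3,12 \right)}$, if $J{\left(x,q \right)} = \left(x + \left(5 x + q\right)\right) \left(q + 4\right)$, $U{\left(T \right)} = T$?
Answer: $-326$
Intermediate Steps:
$J{\left(x,q \right)} = \left(4 + q\right) \left(q + 6 x\right)$ ($J{\left(x,q \right)} = \left(x + \left(q + 5 x\right)\right) \left(4 + q\right) = \left(q + 6 x\right) \left(4 + q\right) = \left(4 + q\right) \left(q + 6 x\right)$)
$\left(-233 + U{\left(F{\left(s{\left(4 \right)},3 \right)} \right)}\right) + J{\left(-3,12 \right)} = \left(-233 + 3\right) + \left(12^{2} + 4 \cdot 12 + 24 \left(-3\right) + 6 \cdot 12 \left(-3\right)\right) = -230 + \left(144 + 48 - 72 - 216\right) = -230 - 96 = -326$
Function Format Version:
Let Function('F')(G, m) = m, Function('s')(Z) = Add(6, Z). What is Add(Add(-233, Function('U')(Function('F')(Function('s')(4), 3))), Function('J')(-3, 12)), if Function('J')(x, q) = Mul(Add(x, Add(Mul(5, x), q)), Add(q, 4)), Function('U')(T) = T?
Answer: -326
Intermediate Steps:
Function('J')(x, q) = Mul(Add(4, q), Add(q, Mul(6, x))) (Function('J')(x, q) = Mul(Add(x, Add(q, Mul(5, x))), Add(4, q)) = Mul(Add(q, Mul(6, x)), Add(4, q)) = Mul(Add(4, q), Add(q, Mul(6, x))))
Add(Add(-233, Function('U')(Function('F')(Function('s')(4), 3))), Function('J')(-3, 12)) = Add(Add(-233, 3), Add(Pow(12, 2), Mul(4, 12), Mul(24, -3), Mul(6, 12, -3))) = Add(-230, Add(144, 48, -72, -216)) = Add(-230, -96) = -326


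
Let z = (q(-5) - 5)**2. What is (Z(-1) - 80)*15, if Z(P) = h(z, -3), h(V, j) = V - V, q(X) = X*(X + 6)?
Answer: -1200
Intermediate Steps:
q(X) = X*(6 + X)
z = 100 (z = (-5*(6 - 5) - 5)**2 = (-5*1 - 5)**2 = (-5 - 5)**2 = (-10)**2 = 100)
h(V, j) = 0
Z(P) = 0
(Z(-1) - 80)*15 = (0 - 80)*15 = -80*15 = -1200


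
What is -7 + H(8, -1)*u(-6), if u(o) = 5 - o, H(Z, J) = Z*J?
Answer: -95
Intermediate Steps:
H(Z, J) = J*Z
-7 + H(8, -1)*u(-6) = -7 + (-1*8)*(5 - 1*(-6)) = -7 - 8*(5 + 6) = -7 - 8*11 = -7 - 88 = -95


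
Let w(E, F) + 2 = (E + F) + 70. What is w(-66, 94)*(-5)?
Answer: -480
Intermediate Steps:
w(E, F) = 68 + E + F (w(E, F) = -2 + ((E + F) + 70) = -2 + (70 + E + F) = 68 + E + F)
w(-66, 94)*(-5) = (68 - 66 + 94)*(-5) = 96*(-5) = -480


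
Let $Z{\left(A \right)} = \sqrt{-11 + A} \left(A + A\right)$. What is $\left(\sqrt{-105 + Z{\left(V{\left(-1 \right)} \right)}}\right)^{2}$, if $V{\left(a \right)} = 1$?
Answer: $-105 + 2 i \sqrt{10} \approx -105.0 + 6.3246 i$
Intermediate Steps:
$Z{\left(A \right)} = 2 A \sqrt{-11 + A}$ ($Z{\left(A \right)} = \sqrt{-11 + A} 2 A = 2 A \sqrt{-11 + A}$)
$\left(\sqrt{-105 + Z{\left(V{\left(-1 \right)} \right)}}\right)^{2} = \left(\sqrt{-105 + 2 \cdot 1 \sqrt{-11 + 1}}\right)^{2} = \left(\sqrt{-105 + 2 \cdot 1 \sqrt{-10}}\right)^{2} = \left(\sqrt{-105 + 2 \cdot 1 i \sqrt{10}}\right)^{2} = \left(\sqrt{-105 + 2 i \sqrt{10}}\right)^{2} = -105 + 2 i \sqrt{10}$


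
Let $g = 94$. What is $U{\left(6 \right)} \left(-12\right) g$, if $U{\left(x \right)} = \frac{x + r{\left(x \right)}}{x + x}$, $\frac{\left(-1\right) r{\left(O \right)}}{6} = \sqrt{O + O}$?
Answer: $-564 + 1128 \sqrt{3} \approx 1389.8$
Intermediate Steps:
$r{\left(O \right)} = - 6 \sqrt{2} \sqrt{O}$ ($r{\left(O \right)} = - 6 \sqrt{O + O} = - 6 \sqrt{2 O} = - 6 \sqrt{2} \sqrt{O}$)
$U{\left(x \right)} = \frac{x - 6 \sqrt{2} \sqrt{x}}{2 x}$ ($U{\left(x \right)} = \frac{x - 6 \sqrt{2} \sqrt{x}}{x + x} = \frac{x - 6 \sqrt{2} \sqrt{x}}{2 x}$)
$U{\left(6 \right)} \left(-12\right) g = \left(\frac{1}{2} - \frac{3 \sqrt{2}}{\sqrt{6}}\right) \left(-12\right) 94 = \left(\frac{1}{2} - 3 \sqrt{2} \frac{\sqrt{6}}{6}\right) \left(-12\right) 94 = \left(\frac{1}{2} - \sqrt{3}\right) \left(-12\right) 94 = \left(-6 + 12 \sqrt{3}\right) 94 = -564 + 1128 \sqrt{3}$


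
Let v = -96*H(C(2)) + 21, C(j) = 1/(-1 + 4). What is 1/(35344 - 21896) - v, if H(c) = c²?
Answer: -416885/40344 ≈ -10.333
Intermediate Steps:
C(j) = ⅓ (C(j) = 1/3 = ⅓)
v = 31/3 (v = -96*(⅓)² + 21 = -96*⅑ + 21 = -32/3 + 21 = 31/3 ≈ 10.333)
1/(35344 - 21896) - v = 1/(35344 - 21896) - 1*31/3 = 1/13448 - 31/3 = -416885/40344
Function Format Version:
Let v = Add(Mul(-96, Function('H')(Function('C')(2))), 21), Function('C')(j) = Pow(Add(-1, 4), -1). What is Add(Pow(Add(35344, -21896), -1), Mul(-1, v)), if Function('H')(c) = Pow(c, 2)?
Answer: Rational(-416885, 40344) ≈ -10.333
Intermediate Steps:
Function('C')(j) = Rational(1, 3) (Function('C')(j) = Pow(3, -1) = Rational(1, 3))
v = Rational(31, 3) (v = Add(Mul(-96, Pow(Rational(1, 3), 2)), 21) = Add(Mul(-96, Rational(1, 9)), 21) = Add(Rational(-32, 3), 21) = Rational(31, 3) ≈ 10.333)
Add(Pow(Add(35344, -21896), -1), Mul(-1, v)) = Add(Pow(Add(35344, -21896), -1), Mul(-1, Rational(31, 3))) = Add(Pow(13448, -1), Rational(-31, 3)) = Add(Rational(1, 13448), Rational(-31, 3)) = Rational(-416885, 40344)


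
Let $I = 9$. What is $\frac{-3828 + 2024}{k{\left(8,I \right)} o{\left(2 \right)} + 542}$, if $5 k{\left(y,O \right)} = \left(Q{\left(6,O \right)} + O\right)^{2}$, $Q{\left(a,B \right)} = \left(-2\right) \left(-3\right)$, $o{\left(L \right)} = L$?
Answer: $- \frac{451}{158} \approx -2.8544$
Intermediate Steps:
$Q{\left(a,B \right)} = 6$
$k{\left(y,O \right)} = \frac{\left(6 + O\right)^{2}}{5}$
$\frac{-3828 + 2024}{k{\left(8,I \right)} o{\left(2 \right)} + 542} = \frac{-3828 + 2024}{\frac{\left(6 + 9\right)^{2}}{5} \cdot 2 + 542} = - \frac{1804}{\frac{15^{2}}{5} \cdot 2 + 542} = - \frac{1804}{\frac{1}{5} \cdot 225 \cdot 2 + 542} = - \frac{1804}{45 \cdot 2 + 542} = - \frac{1804}{90 + 542} = - \frac{1804}{632} = \left(-1804\right) \frac{1}{632} = - \frac{451}{158}$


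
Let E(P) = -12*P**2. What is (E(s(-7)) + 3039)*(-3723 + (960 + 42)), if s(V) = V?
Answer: -6669171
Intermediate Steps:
(E(s(-7)) + 3039)*(-3723 + (960 + 42)) = (-12*(-7)**2 + 3039)*(-3723 + (960 + 42)) = (-12*49 + 3039)*(-3723 + 1002) = (-588 + 3039)*(-2721) = 2451*(-2721) = -6669171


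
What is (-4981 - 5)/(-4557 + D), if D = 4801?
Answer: -2493/122 ≈ -20.434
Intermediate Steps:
(-4981 - 5)/(-4557 + D) = (-4981 - 5)/(-4557 + 4801) = -4986/244 = -4986*1/244 = -2493/122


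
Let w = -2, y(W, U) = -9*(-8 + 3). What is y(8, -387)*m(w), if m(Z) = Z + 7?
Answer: 225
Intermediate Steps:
y(W, U) = 45 (y(W, U) = -9*(-5) = 45)
m(Z) = 7 + Z
y(8, -387)*m(w) = 45*(7 - 2) = 45*5 = 225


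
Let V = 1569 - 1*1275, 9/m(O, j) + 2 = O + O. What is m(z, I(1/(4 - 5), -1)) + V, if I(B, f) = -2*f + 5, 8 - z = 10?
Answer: 585/2 ≈ 292.50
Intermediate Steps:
z = -2 (z = 8 - 1*10 = 8 - 10 = -2)
I(B, f) = 5 - 2*f
m(O, j) = 9/(-2 + 2*O) (m(O, j) = 9/(-2 + (O + O)) = 9/(-2 + 2*O))
V = 294 (V = 1569 - 1275 = 294)
m(z, I(1/(4 - 5), -1)) + V = 9/(2*(-1 - 2)) + 294 = (9/2)/(-3) + 294 = (9/2)*(-⅓) + 294 = -3/2 + 294 = 585/2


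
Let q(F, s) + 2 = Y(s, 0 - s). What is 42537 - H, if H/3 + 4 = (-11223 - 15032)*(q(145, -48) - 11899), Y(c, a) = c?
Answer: -941120436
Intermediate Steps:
q(F, s) = -2 + s
H = 941162973 (H = -12 + 3*((-11223 - 15032)*((-2 - 48) - 11899)) = -12 + 3*(-26255*(-50 - 11899)) = -12 + 3*(-26255*(-11949)) = -12 + 3*313720995 = -12 + 941162985 = 941162973)
42537 - H = 42537 - 1*941162973 = 42537 - 941162973 = -941120436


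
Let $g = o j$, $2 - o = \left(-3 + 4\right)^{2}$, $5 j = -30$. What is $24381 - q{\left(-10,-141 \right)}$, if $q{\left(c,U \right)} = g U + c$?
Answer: $23545$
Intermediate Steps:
$j = -6$ ($j = \frac{1}{5} \left(-30\right) = -6$)
$o = 1$ ($o = 2 - \left(-3 + 4\right)^{2} = 2 - 1^{2} = 2 - 1 = 1$)
$g = -6$ ($g = 1 \left(-6\right) = -6$)
$q{\left(c,U \right)} = c - 6 U$ ($q{\left(c,U \right)} = - 6 U + c = c - 6 U$)
$24381 - q{\left(-10,-141 \right)} = 24381 - \left(-10 - -846\right) = 24381 - \left(-10 + 846\right) = 24381 - 836 = 23545$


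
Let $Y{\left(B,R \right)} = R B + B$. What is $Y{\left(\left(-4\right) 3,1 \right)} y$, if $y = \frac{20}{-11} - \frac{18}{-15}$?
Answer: $\frac{816}{55} \approx 14.836$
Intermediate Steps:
$Y{\left(B,R \right)} = B + B R$ ($Y{\left(B,R \right)} = B R + B = B + B R$)
$y = - \frac{34}{55}$ ($y = 20 \left(- \frac{1}{11}\right) - - \frac{6}{5} = - \frac{20}{11} + \frac{6}{5} = - \frac{34}{55} \approx -0.61818$)
$Y{\left(\left(-4\right) 3,1 \right)} y = \left(-4\right) 3 \left(1 + 1\right) \left(- \frac{34}{55}\right) = \left(-12\right) 2 \left(- \frac{34}{55}\right) = \left(-24\right) \left(- \frac{34}{55}\right) = \frac{816}{55}$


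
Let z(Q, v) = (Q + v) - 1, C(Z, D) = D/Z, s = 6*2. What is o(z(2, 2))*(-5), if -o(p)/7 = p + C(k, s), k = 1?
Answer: 525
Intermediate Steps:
s = 12
z(Q, v) = -1 + Q + v
o(p) = -84 - 7*p (o(p) = -7*(p + 12/1) = -7*(p + 12*1) = -7*(p + 12) = -7*(12 + p) = -84 - 7*p)
o(z(2, 2))*(-5) = (-84 - 7*(-1 + 2 + 2))*(-5) = (-84 - 7*3)*(-5) = (-84 - 21)*(-5) = -105*(-5) = 525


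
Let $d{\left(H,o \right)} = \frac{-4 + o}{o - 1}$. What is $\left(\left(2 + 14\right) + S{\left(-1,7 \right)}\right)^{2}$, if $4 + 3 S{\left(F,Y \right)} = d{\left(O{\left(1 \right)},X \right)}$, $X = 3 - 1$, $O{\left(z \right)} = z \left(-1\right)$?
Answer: $196$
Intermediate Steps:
$O{\left(z \right)} = - z$
$X = 2$
$d{\left(H,o \right)} = \frac{-4 + o}{-1 + o}$
$S{\left(F,Y \right)} = -2$ ($S{\left(F,Y \right)} = - \frac{4}{3} + \frac{\frac{1}{-1 + 2} \left(-4 + 2\right)}{3} = - \frac{4}{3} + \frac{1^{-1} \left(-2\right)}{3} = - \frac{4}{3} + \frac{1 \left(-2\right)}{3} = - \frac{4}{3} + \frac{1}{3} \left(-2\right) = - \frac{4}{3} - \frac{2}{3} = -2$)
$\left(\left(2 + 14\right) + S{\left(-1,7 \right)}\right)^{2} = \left(\left(2 + 14\right) - 2\right)^{2} = \left(16 - 2\right)^{2} = 14^{2} = 196$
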